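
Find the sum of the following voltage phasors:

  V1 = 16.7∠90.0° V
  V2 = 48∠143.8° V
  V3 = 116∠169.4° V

Step 1 — Convert each phasor to rectangular form:
  V1 = 16.7·(cos(90.0°) + j·sin(90.0°)) = 0 + j16.7 V
  V2 = 48·(cos(143.8°) + j·sin(143.8°)) = -38.73 + j28.35 V
  V3 = 116·(cos(169.4°) + j·sin(169.4°)) = -114 + j21.34 V
Step 2 — Sum components: V_total = -152.8 + j66.39 V.
Step 3 — Convert to polar: |V_total| = 166.6 V, ∠V_total = 156.5°.

V_total = 166.6∠156.5° V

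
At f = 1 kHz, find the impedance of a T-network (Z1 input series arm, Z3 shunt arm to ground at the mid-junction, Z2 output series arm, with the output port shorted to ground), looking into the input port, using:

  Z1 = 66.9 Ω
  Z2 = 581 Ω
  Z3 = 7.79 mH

Step 1 — Angular frequency: ω = 2π·f = 2π·1000 = 6283 rad/s.
Step 2 — Component impedances:
  Z1: Z = R = 66.9 Ω
  Z2: Z = R = 581 Ω
  Z3: Z = jωL = j·6283·0.00779 = 0 + j48.95 Ω
Step 3 — With the output port shorted to ground, the output series arm Z2 runs from the junction to ground; the shunt arm Z3 also runs from the junction to ground. They appear in parallel: Z3 || Z2 = 4.094 + j48.6 Ω.
Step 4 — Series with input arm Z1: Z_in = Z1 + (Z3 || Z2) = 70.99 + j48.6 Ω = 86.04∠34.4° Ω.

Z = 70.99 + j48.6 Ω = 86.04∠34.4° Ω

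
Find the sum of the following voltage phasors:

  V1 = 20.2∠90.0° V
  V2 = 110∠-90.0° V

Step 1 — Convert each phasor to rectangular form:
  V1 = 20.2·(cos(90.0°) + j·sin(90.0°)) = 0 + j20.2 V
  V2 = 110·(cos(-90.0°) + j·sin(-90.0°)) = 0 - j110 V
Step 2 — Sum components: V_total = 0 - j89.8 V.
Step 3 — Convert to polar: |V_total| = 89.8 V, ∠V_total = -90.0°.

V_total = 89.8∠-90.0° V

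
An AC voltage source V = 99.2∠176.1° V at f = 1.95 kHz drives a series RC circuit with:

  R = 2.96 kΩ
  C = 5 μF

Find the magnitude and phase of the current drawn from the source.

Step 1 — Angular frequency: ω = 2π·f = 2π·1950 = 1.225e+04 rad/s.
Step 2 — Component impedances:
  R: Z = R = 2960 Ω
  C: Z = 1/(jωC) = -j/(ω·C) = 0 - j16.32 Ω
Step 3 — Series combination: Z_total = R + C = 2960 - j16.32 Ω = 2960∠-0.3° Ω.
Step 4 — Source phasor: V = 99.2∠176.1° V = -98.97 + j6.747 V.
Step 5 — Ohm's law: I = V / Z_total = (-98.97 + j6.747) / (2960 - j16.32) = -0.03345 + j0.002095 A.
Step 6 — Convert to polar: |I| = 0.03351 A, ∠I = 176.4°.

I = 0.03351∠176.4° A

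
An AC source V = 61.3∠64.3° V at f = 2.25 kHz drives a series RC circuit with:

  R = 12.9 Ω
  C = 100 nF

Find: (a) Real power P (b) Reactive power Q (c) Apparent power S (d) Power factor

Step 1 — Angular frequency: ω = 2π·f = 2π·2250 = 1.414e+04 rad/s.
Step 2 — Component impedances:
  R: Z = R = 12.9 Ω
  C: Z = 1/(jωC) = -j/(ω·C) = 0 - j707.4 Ω
Step 3 — Series combination: Z_total = R + C = 12.9 - j707.4 Ω = 707.5∠-89.0° Ω.
Step 4 — Source phasor: V = 61.3∠64.3° V = 26.58 + j55.24 V.
Step 5 — Current: I = V / Z = -0.07738 + j0.03899 A = 0.08665∠153.3° A.
Step 6 — Complex power: S = V·I* = 0.09685 - j5.311 VA.
Step 7 — Real power: P = Re(S) = 0.09685 W.
Step 8 — Reactive power: Q = Im(S) = -5.311 VAR.
Step 9 — Apparent power: |S| = 5.311 VA.
Step 10 — Power factor: PF = P/|S| = 0.01823 (leading).

(a) P = 0.09685 W  (b) Q = -5.311 VAR  (c) S = 5.311 VA  (d) PF = 0.01823 (leading)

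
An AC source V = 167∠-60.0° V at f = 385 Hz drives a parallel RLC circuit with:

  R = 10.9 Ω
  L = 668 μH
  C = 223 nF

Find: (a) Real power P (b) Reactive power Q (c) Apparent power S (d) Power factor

Step 1 — Angular frequency: ω = 2π·f = 2π·385 = 2419 rad/s.
Step 2 — Component impedances:
  R: Z = R = 10.9 Ω
  L: Z = jωL = j·2419·0.000668 = 0 + j1.616 Ω
  C: Z = 1/(jωC) = -j/(ω·C) = 0 - j1854 Ω
Step 3 — Parallel combination: 1/Z_total = 1/R + 1/L + 1/C; Z_total = 0.2348 + j1.582 Ω = 1.6∠81.6° Ω.
Step 4 — Source phasor: V = 167∠-60.0° V = 83.5 - j144.6 V.
Step 5 — Current: I = V / Z = -81.76 - j64.9 A = 104.4∠-141.6° A.
Step 6 — Complex power: S = V·I* = 2559 + j1.724e+04 VA.
Step 7 — Real power: P = Re(S) = 2559 W.
Step 8 — Reactive power: Q = Im(S) = 1.724e+04 VAR.
Step 9 — Apparent power: |S| = 1.743e+04 VA.
Step 10 — Power factor: PF = P/|S| = 0.1468 (lagging).

(a) P = 2559 W  (b) Q = 1.724e+04 VAR  (c) S = 1.743e+04 VA  (d) PF = 0.1468 (lagging)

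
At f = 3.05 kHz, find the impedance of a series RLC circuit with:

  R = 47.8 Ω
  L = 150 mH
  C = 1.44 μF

Step 1 — Angular frequency: ω = 2π·f = 2π·3050 = 1.916e+04 rad/s.
Step 2 — Component impedances:
  R: Z = R = 47.8 Ω
  L: Z = jωL = j·1.916e+04·0.15 = 0 + j2875 Ω
  C: Z = 1/(jωC) = -j/(ω·C) = 0 - j36.24 Ω
Step 3 — Series combination: Z_total = R + L + C = 47.8 + j2838 Ω = 2839∠89.0° Ω.

Z = 47.8 + j2838 Ω = 2839∠89.0° Ω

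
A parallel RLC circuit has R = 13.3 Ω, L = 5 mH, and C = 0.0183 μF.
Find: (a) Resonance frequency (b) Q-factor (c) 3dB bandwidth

Step 1 — Resonance: ω₀ = 1/√(LC) = 1/√(0.005·1.83e-08) = 1.045e+05 rad/s.
Step 2 — f₀ = ω₀/(2π) = 1.664e+04 Hz.
Step 3 — Parallel Q: Q = R/(ω₀L) = 13.3/(1.045e+05·0.005) = 0.02544.
Step 4 — Bandwidth: Δω = ω₀/Q = 4.109e+06 rad/s; BW = Δω/(2π) = 6.539e+05 Hz.

(a) f₀ = 1.664e+04 Hz  (b) Q = 0.02544  (c) BW = 6.539e+05 Hz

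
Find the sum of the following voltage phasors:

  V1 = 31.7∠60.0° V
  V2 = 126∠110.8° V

Step 1 — Convert each phasor to rectangular form:
  V1 = 31.7·(cos(60.0°) + j·sin(60.0°)) = 15.85 + j27.45 V
  V2 = 126·(cos(110.8°) + j·sin(110.8°)) = -44.74 + j117.8 V
Step 2 — Sum components: V_total = -28.89 + j145.2 V.
Step 3 — Convert to polar: |V_total| = 148.1 V, ∠V_total = 101.3°.

V_total = 148.1∠101.3° V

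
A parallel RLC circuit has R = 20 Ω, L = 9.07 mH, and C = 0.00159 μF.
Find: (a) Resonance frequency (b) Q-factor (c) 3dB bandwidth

Step 1 — Resonance: ω₀ = 1/√(LC) = 1/√(0.00907·1.59e-09) = 2.633e+05 rad/s.
Step 2 — f₀ = ω₀/(2π) = 4.191e+04 Hz.
Step 3 — Parallel Q: Q = R/(ω₀L) = 20/(2.633e+05·0.00907) = 0.008374.
Step 4 — Bandwidth: Δω = ω₀/Q = 3.145e+07 rad/s; BW = Δω/(2π) = 5.005e+06 Hz.

(a) f₀ = 4.191e+04 Hz  (b) Q = 0.008374  (c) BW = 5.005e+06 Hz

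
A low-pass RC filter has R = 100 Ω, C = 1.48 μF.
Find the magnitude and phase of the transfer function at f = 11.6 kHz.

Step 1 — Angular frequency: ω = 2π·1.16e+04 = 7.288e+04 rad/s.
Step 2 — Transfer function: H(jω) = 1/(1 + jωRC).
Step 3 — Denominator: 1 + jωRC = 1 + j·7.288e+04·100·1.48e-06 = 1 + j10.79.
Step 4 — H = 0.008521 - j0.09191.
Step 5 — Magnitude: |H| = 0.09231 (-20.7 dB); phase: φ = -84.7°.

|H| = 0.09231 (-20.7 dB), φ = -84.7°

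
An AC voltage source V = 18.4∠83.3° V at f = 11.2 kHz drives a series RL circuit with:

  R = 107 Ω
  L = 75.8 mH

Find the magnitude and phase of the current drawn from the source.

Step 1 — Angular frequency: ω = 2π·f = 2π·1.12e+04 = 7.037e+04 rad/s.
Step 2 — Component impedances:
  R: Z = R = 107 Ω
  L: Z = jωL = j·7.037e+04·0.0758 = 0 + j5334 Ω
Step 3 — Series combination: Z_total = R + L = 107 + j5334 Ω = 5335∠88.9° Ω.
Step 4 — Source phasor: V = 18.4∠83.3° V = 2.147 + j18.27 V.
Step 5 — Ohm's law: I = V / Z_total = (2.147 + j18.27) / (107 + j5334) = 0.003433 - j0.0003336 A.
Step 6 — Convert to polar: |I| = 0.003449 A, ∠I = -5.6°.

I = 0.003449∠-5.6° A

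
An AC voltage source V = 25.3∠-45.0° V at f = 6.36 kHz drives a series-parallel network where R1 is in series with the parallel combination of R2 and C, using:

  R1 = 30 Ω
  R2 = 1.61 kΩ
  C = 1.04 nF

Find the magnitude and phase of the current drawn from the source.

Step 1 — Angular frequency: ω = 2π·f = 2π·6360 = 3.996e+04 rad/s.
Step 2 — Component impedances:
  R1: Z = R = 30 Ω
  R2: Z = R = 1610 Ω
  C: Z = 1/(jωC) = -j/(ω·C) = 0 - j2.406e+04 Ω
Step 3 — Parallel branch: R2 || C = 1/(1/R2 + 1/C) = 1603 - j107.2 Ω.
Step 4 — Series with R1: Z_total = R1 + (R2 || C) = 1633 - j107.2 Ω = 1636∠-3.8° Ω.
Step 5 — Source phasor: V = 25.3∠-45.0° V = 17.89 - j17.89 V.
Step 6 — Ohm's law: I = V / Z_total = (17.89 - j17.89) / (1633 - j107.2) = 0.01163 - j0.01019 A.
Step 7 — Convert to polar: |I| = 0.01546 A, ∠I = -41.2°.

I = 0.01546∠-41.2° A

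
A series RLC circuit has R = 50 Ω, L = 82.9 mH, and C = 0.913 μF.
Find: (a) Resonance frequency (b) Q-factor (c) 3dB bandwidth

Step 1 — Resonance: ω₀ = 1/√(LC) = 1/√(0.0829·9.13e-07) = 3635 rad/s.
Step 2 — f₀ = ω₀/(2π) = 578.5 Hz.
Step 3 — Series Q: Q = ω₀L/R = 3635·0.0829/50 = 6.027.
Step 4 — Bandwidth: Δω = ω₀/Q = 603.1 rad/s; BW = Δω/(2π) = 95.99 Hz.

(a) f₀ = 578.5 Hz  (b) Q = 6.027  (c) BW = 95.99 Hz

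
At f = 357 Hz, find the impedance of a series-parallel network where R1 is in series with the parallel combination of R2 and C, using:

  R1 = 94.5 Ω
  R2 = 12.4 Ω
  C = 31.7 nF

Step 1 — Angular frequency: ω = 2π·f = 2π·357 = 2243 rad/s.
Step 2 — Component impedances:
  R1: Z = R = 94.5 Ω
  R2: Z = R = 12.4 Ω
  C: Z = 1/(jωC) = -j/(ω·C) = 0 - j1.406e+04 Ω
Step 3 — Parallel branch: R2 || C = 1/(1/R2 + 1/C) = 12.4 - j0.01093 Ω.
Step 4 — Series with R1: Z_total = R1 + (R2 || C) = 106.9 - j0.01093 Ω = 106.9∠-0.0° Ω.

Z = 106.9 - j0.01093 Ω = 106.9∠-0.0° Ω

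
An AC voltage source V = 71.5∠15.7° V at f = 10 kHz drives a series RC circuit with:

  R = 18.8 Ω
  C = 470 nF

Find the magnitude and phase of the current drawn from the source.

Step 1 — Angular frequency: ω = 2π·f = 2π·1e+04 = 6.283e+04 rad/s.
Step 2 — Component impedances:
  R: Z = R = 18.8 Ω
  C: Z = 1/(jωC) = -j/(ω·C) = 0 - j33.86 Ω
Step 3 — Series combination: Z_total = R + C = 18.8 - j33.86 Ω = 38.73∠-61.0° Ω.
Step 4 — Source phasor: V = 71.5∠15.7° V = 68.83 + j19.35 V.
Step 5 — Ohm's law: I = V / Z_total = (68.83 + j19.35) / (18.8 - j33.86) = 0.4259 + j1.796 A.
Step 6 — Convert to polar: |I| = 1.846 A, ∠I = 76.7°.

I = 1.846∠76.7° A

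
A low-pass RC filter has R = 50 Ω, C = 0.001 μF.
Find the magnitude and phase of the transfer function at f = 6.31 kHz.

Step 1 — Angular frequency: ω = 2π·6310 = 3.965e+04 rad/s.
Step 2 — Transfer function: H(jω) = 1/(1 + jωRC).
Step 3 — Denominator: 1 + jωRC = 1 + j·3.965e+04·50·1e-09 = 1 + j0.001982.
Step 4 — H = 1 - j0.001982.
Step 5 — Magnitude: |H| = 1 (-0.0 dB); phase: φ = -0.1°.

|H| = 1 (-0.0 dB), φ = -0.1°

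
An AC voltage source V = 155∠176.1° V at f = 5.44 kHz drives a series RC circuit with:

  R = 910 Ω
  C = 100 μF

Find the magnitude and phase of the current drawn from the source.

Step 1 — Angular frequency: ω = 2π·f = 2π·5440 = 3.418e+04 rad/s.
Step 2 — Component impedances:
  R: Z = R = 910 Ω
  C: Z = 1/(jωC) = -j/(ω·C) = 0 - j0.2926 Ω
Step 3 — Series combination: Z_total = R + C = 910 - j0.2926 Ω = 910∠-0.0° Ω.
Step 4 — Source phasor: V = 155∠176.1° V = -154.6 + j10.54 V.
Step 5 — Ohm's law: I = V / Z_total = (-154.6 + j10.54) / (910 - j0.2926) = -0.1699 + j0.01153 A.
Step 6 — Convert to polar: |I| = 0.1703 A, ∠I = 176.1°.

I = 0.1703∠176.1° A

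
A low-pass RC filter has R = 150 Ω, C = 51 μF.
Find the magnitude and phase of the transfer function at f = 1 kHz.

Step 1 — Angular frequency: ω = 2π·1000 = 6283 rad/s.
Step 2 — Transfer function: H(jω) = 1/(1 + jωRC).
Step 3 — Denominator: 1 + jωRC = 1 + j·6283·150·5.1e-05 = 1 + j48.07.
Step 4 — H = 0.0004326 - j0.0208.
Step 5 — Magnitude: |H| = 0.0208 (-33.6 dB); phase: φ = -88.8°.

|H| = 0.0208 (-33.6 dB), φ = -88.8°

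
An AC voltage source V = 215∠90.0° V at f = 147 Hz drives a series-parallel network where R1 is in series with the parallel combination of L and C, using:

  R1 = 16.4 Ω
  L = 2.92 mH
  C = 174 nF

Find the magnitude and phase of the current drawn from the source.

Step 1 — Angular frequency: ω = 2π·f = 2π·147 = 923.6 rad/s.
Step 2 — Component impedances:
  R1: Z = R = 16.4 Ω
  L: Z = jωL = j·923.6·0.00292 = 0 + j2.697 Ω
  C: Z = 1/(jωC) = -j/(ω·C) = 0 - j6222 Ω
Step 3 — Parallel branch: L || C = 1/(1/L + 1/C) = 0 + j2.698 Ω.
Step 4 — Series with R1: Z_total = R1 + (L || C) = 16.4 + j2.698 Ω = 16.62∠9.3° Ω.
Step 5 — Source phasor: V = 215∠90.0° V = 0 + j215 V.
Step 6 — Ohm's law: I = V / Z_total = (0 + j215) / (16.4 + j2.698) = 2.1 + j12.76 A.
Step 7 — Convert to polar: |I| = 12.94 A, ∠I = 80.7°.

I = 12.94∠80.7° A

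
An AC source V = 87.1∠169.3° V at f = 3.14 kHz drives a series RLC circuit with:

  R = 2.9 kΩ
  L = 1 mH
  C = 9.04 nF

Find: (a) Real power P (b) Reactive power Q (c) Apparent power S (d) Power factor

Step 1 — Angular frequency: ω = 2π·f = 2π·3140 = 1.973e+04 rad/s.
Step 2 — Component impedances:
  R: Z = R = 2900 Ω
  L: Z = jωL = j·1.973e+04·0.001 = 0 + j19.73 Ω
  C: Z = 1/(jωC) = -j/(ω·C) = 0 - j5607 Ω
Step 3 — Series combination: Z_total = R + L + C = 2900 - j5587 Ω = 6295∠-62.6° Ω.
Step 4 — Source phasor: V = 87.1∠169.3° V = -85.59 + j16.17 V.
Step 5 — Current: I = V / Z = -0.008544 - j0.01088 A = 0.01384∠-128.1° A.
Step 6 — Complex power: S = V·I* = 0.5552 - j1.07 VA.
Step 7 — Real power: P = Re(S) = 0.5552 W.
Step 8 — Reactive power: Q = Im(S) = -1.07 VAR.
Step 9 — Apparent power: |S| = 1.205 VA.
Step 10 — Power factor: PF = P/|S| = 0.4607 (leading).

(a) P = 0.5552 W  (b) Q = -1.07 VAR  (c) S = 1.205 VA  (d) PF = 0.4607 (leading)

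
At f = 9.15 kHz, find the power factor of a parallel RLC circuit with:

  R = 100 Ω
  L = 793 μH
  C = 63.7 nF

Step 1 — Angular frequency: ω = 2π·f = 2π·9150 = 5.749e+04 rad/s.
Step 2 — Component impedances:
  R: Z = R = 100 Ω
  L: Z = jωL = j·5.749e+04·0.000793 = 0 + j45.59 Ω
  C: Z = 1/(jωC) = -j/(ω·C) = 0 - j273.1 Ω
Step 3 — Parallel combination: 1/Z_total = 1/R + 1/L + 1/C; Z_total = 23.05 + j42.11 Ω = 48.01∠61.3° Ω.
Step 4 — Power factor: PF = cos(φ) = Re(Z)/|Z| = 23.05/48.01 = 0.4801.
Step 5 — Type: Im(Z) = 42.11 ⇒ lagging (phase φ = 61.3°).

PF = 0.4801 (lagging, φ = 61.3°)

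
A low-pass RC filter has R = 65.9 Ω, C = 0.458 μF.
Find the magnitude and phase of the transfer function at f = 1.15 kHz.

Step 1 — Angular frequency: ω = 2π·1150 = 7226 rad/s.
Step 2 — Transfer function: H(jω) = 1/(1 + jωRC).
Step 3 — Denominator: 1 + jωRC = 1 + j·7226·65.9·4.58e-07 = 1 + j0.2181.
Step 4 — H = 0.9546 - j0.2082.
Step 5 — Magnitude: |H| = 0.977 (-0.2 dB); phase: φ = -12.3°.

|H| = 0.977 (-0.2 dB), φ = -12.3°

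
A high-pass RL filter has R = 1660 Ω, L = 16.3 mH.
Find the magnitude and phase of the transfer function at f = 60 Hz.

Step 1 — Angular frequency: ω = 2π·60 = 377 rad/s.
Step 2 — Transfer function: H(jω) = jωL/(R + jωL).
Step 3 — Numerator jωL = j·6.145; denominator R + jωL = 1660 + j6.145.
Step 4 — H = 1.37e-05 + j0.003702.
Step 5 — Magnitude: |H| = 0.003702 (-48.6 dB); phase: φ = 89.8°.

|H| = 0.003702 (-48.6 dB), φ = 89.8°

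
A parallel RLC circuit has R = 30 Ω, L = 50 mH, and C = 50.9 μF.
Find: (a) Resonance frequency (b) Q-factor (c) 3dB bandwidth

Step 1 — Resonance: ω₀ = 1/√(LC) = 1/√(0.05·5.09e-05) = 626.8 rad/s.
Step 2 — f₀ = ω₀/(2π) = 99.76 Hz.
Step 3 — Parallel Q: Q = R/(ω₀L) = 30/(626.8·0.05) = 0.9572.
Step 4 — Bandwidth: Δω = ω₀/Q = 654.9 rad/s; BW = Δω/(2π) = 104.2 Hz.

(a) f₀ = 99.76 Hz  (b) Q = 0.9572  (c) BW = 104.2 Hz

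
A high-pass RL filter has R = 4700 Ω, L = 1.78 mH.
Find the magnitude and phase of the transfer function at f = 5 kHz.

Step 1 — Angular frequency: ω = 2π·5000 = 3.142e+04 rad/s.
Step 2 — Transfer function: H(jω) = jωL/(R + jωL).
Step 3 — Numerator jωL = j·55.92; denominator R + jωL = 4700 + j55.92.
Step 4 — H = 0.0001415 + j0.0119.
Step 5 — Magnitude: |H| = 0.0119 (-38.5 dB); phase: φ = 89.3°.

|H| = 0.0119 (-38.5 dB), φ = 89.3°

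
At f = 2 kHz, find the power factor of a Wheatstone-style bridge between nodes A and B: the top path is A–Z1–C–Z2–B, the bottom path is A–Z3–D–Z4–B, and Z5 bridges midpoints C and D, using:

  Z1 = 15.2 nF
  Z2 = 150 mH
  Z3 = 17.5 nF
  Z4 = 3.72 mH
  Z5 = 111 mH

Step 1 — Angular frequency: ω = 2π·f = 2π·2000 = 1.257e+04 rad/s.
Step 2 — Component impedances:
  Z1: Z = 1/(jωC) = -j/(ω·C) = 0 - j5235 Ω
  Z2: Z = jωL = j·1.257e+04·0.15 = 0 + j1885 Ω
  Z3: Z = 1/(jωC) = -j/(ω·C) = 0 - j4547 Ω
  Z4: Z = jωL = j·1.257e+04·0.00372 = 0 + j46.75 Ω
  Z5: Z = jωL = j·1.257e+04·0.111 = 0 + j1395 Ω
Step 3 — Bridge requires nodal analysis (the Z5 bridge couples midpoints C and D, so the two paths cannot be reduced to a simple series/parallel combination). Setting node B to ground and injecting 1 A at node A, the 3-node admittance system at A, C, D solves to V_A = Z_AB = 0 - j2216 Ω = 2216∠-90.0° Ω.
Step 4 — Power factor: PF = cos(φ) = Re(Z)/|Z| = 0/2216 = 0.
Step 5 — Type: Im(Z) = -2216 ⇒ leading (phase φ = -90.0°).

PF = 0 (leading, φ = -90.0°)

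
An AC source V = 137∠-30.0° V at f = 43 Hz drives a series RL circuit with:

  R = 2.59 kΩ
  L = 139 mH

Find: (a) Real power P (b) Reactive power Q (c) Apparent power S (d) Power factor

Step 1 — Angular frequency: ω = 2π·f = 2π·43 = 270.2 rad/s.
Step 2 — Component impedances:
  R: Z = R = 2590 Ω
  L: Z = jωL = j·270.2·0.139 = 0 + j37.55 Ω
Step 3 — Series combination: Z_total = R + L = 2590 + j37.55 Ω = 2590∠0.8° Ω.
Step 4 — Source phasor: V = 137∠-30.0° V = 118.6 - j68.5 V.
Step 5 — Current: I = V / Z = 0.04542 - j0.02711 A = 0.05289∠-30.8° A.
Step 6 — Complex power: S = V·I* = 7.245 + j0.1051 VA.
Step 7 — Real power: P = Re(S) = 7.245 W.
Step 8 — Reactive power: Q = Im(S) = 0.1051 VAR.
Step 9 — Apparent power: |S| = 7.246 VA.
Step 10 — Power factor: PF = P/|S| = 0.9999 (lagging).

(a) P = 7.245 W  (b) Q = 0.1051 VAR  (c) S = 7.246 VA  (d) PF = 0.9999 (lagging)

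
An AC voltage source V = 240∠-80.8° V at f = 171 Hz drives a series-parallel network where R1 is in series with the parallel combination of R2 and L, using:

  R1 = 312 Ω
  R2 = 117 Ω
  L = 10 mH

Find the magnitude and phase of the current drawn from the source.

Step 1 — Angular frequency: ω = 2π·f = 2π·171 = 1074 rad/s.
Step 2 — Component impedances:
  R1: Z = R = 312 Ω
  R2: Z = R = 117 Ω
  L: Z = jωL = j·1074·0.01 = 0 + j10.74 Ω
Step 3 — Parallel branch: R2 || L = 1/(1/R2 + 1/L) = 0.9784 + j10.65 Ω.
Step 4 — Series with R1: Z_total = R1 + (R2 || L) = 313 + j10.65 Ω = 313.2∠1.9° Ω.
Step 5 — Source phasor: V = 240∠-80.8° V = 38.37 - j236.9 V.
Step 6 — Ohm's law: I = V / Z_total = (38.37 - j236.9) / (313 + j10.65) = 0.09672 - j0.7603 A.
Step 7 — Convert to polar: |I| = 0.7664 A, ∠I = -82.7°.

I = 0.7664∠-82.7° A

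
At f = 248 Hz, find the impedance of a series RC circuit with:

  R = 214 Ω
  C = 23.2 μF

Step 1 — Angular frequency: ω = 2π·f = 2π·248 = 1558 rad/s.
Step 2 — Component impedances:
  R: Z = R = 214 Ω
  C: Z = 1/(jωC) = -j/(ω·C) = 0 - j27.66 Ω
Step 3 — Series combination: Z_total = R + C = 214 - j27.66 Ω = 215.8∠-7.4° Ω.

Z = 214 - j27.66 Ω = 215.8∠-7.4° Ω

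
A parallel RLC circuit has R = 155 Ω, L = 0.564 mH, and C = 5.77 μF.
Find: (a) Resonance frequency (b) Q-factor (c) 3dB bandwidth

Step 1 — Resonance: ω₀ = 1/√(LC) = 1/√(0.000564·5.77e-06) = 1.753e+04 rad/s.
Step 2 — f₀ = ω₀/(2π) = 2790 Hz.
Step 3 — Parallel Q: Q = R/(ω₀L) = 155/(1.753e+04·0.000564) = 15.68.
Step 4 — Bandwidth: Δω = ω₀/Q = 1118 rad/s; BW = Δω/(2π) = 178 Hz.

(a) f₀ = 2790 Hz  (b) Q = 15.68  (c) BW = 178 Hz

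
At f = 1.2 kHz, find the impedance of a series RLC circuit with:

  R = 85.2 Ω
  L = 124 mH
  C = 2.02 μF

Step 1 — Angular frequency: ω = 2π·f = 2π·1200 = 7540 rad/s.
Step 2 — Component impedances:
  R: Z = R = 85.2 Ω
  L: Z = jωL = j·7540·0.124 = 0 + j934.9 Ω
  C: Z = 1/(jωC) = -j/(ω·C) = 0 - j65.66 Ω
Step 3 — Series combination: Z_total = R + L + C = 85.2 + j869.3 Ω = 873.4∠84.4° Ω.

Z = 85.2 + j869.3 Ω = 873.4∠84.4° Ω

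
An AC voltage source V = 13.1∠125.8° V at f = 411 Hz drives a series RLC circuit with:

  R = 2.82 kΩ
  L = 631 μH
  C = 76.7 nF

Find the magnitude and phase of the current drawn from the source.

Step 1 — Angular frequency: ω = 2π·f = 2π·411 = 2582 rad/s.
Step 2 — Component impedances:
  R: Z = R = 2820 Ω
  L: Z = jωL = j·2582·0.000631 = 0 + j1.629 Ω
  C: Z = 1/(jωC) = -j/(ω·C) = 0 - j5049 Ω
Step 3 — Series combination: Z_total = R + L + C = 2820 - j5047 Ω = 5781∠-60.8° Ω.
Step 4 — Source phasor: V = 13.1∠125.8° V = -7.663 + j10.62 V.
Step 5 — Ohm's law: I = V / Z_total = (-7.663 + j10.62) / (2820 - j5047) = -0.002251 - j0.0002607 A.
Step 6 — Convert to polar: |I| = 0.002266 A, ∠I = -173.4°.

I = 0.002266∠-173.4° A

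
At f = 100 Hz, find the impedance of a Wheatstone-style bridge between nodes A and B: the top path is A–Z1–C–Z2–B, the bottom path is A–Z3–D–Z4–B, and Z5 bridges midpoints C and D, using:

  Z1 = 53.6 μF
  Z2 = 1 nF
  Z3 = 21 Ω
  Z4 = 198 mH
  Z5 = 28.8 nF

Step 1 — Angular frequency: ω = 2π·f = 2π·100 = 628.3 rad/s.
Step 2 — Component impedances:
  Z1: Z = 1/(jωC) = -j/(ω·C) = 0 - j29.69 Ω
  Z2: Z = 1/(jωC) = -j/(ω·C) = 0 - j1.592e+06 Ω
  Z3: Z = R = 21 Ω
  Z4: Z = jωL = j·628.3·0.198 = 0 + j124.4 Ω
  Z5: Z = 1/(jωC) = -j/(ω·C) = 0 - j5.526e+04 Ω
Step 3 — Bridge requires nodal analysis (the Z5 bridge couples midpoints C and D, so the two paths cannot be reduced to a simple series/parallel combination). Setting node B to ground and injecting 1 A at node A, the 3-node admittance system at A, C, D solves to V_A = Z_AB = 21 + j124.4 Ω = 126.2∠80.4° Ω.

Z = 21 + j124.4 Ω = 126.2∠80.4° Ω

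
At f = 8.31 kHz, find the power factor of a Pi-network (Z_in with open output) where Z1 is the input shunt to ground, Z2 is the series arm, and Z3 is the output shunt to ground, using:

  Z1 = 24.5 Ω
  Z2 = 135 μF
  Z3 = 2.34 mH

Step 1 — Angular frequency: ω = 2π·f = 2π·8310 = 5.221e+04 rad/s.
Step 2 — Component impedances:
  Z1: Z = R = 24.5 Ω
  Z2: Z = 1/(jωC) = -j/(ω·C) = 0 - j0.1419 Ω
  Z3: Z = jωL = j·5.221e+04·0.00234 = 0 + j122.2 Ω
Step 3 — With open output, the series arm Z2 and the output shunt Z3 appear in series to ground: Z2 + Z3 = 0 + j122 Ω.
Step 4 — Parallel with input shunt Z1: Z_in = Z1 || (Z2 + Z3) = 23.55 + j4.728 Ω = 24.02∠11.4° Ω.
Step 5 — Power factor: PF = cos(φ) = Re(Z)/|Z| = 23.55/24.02 = 0.9804.
Step 6 — Type: Im(Z) = 4.728 ⇒ lagging (phase φ = 11.4°).

PF = 0.9804 (lagging, φ = 11.4°)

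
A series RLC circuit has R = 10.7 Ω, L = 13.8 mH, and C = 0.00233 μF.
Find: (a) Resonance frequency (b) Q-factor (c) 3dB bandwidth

Step 1 — Resonance: ω₀ = 1/√(LC) = 1/√(0.0138·2.33e-09) = 1.764e+05 rad/s.
Step 2 — f₀ = ω₀/(2π) = 2.807e+04 Hz.
Step 3 — Series Q: Q = ω₀L/R = 1.764e+05·0.0138/10.7 = 227.4.
Step 4 — Bandwidth: Δω = ω₀/Q = 775.4 rad/s; BW = Δω/(2π) = 123.4 Hz.

(a) f₀ = 2.807e+04 Hz  (b) Q = 227.4  (c) BW = 123.4 Hz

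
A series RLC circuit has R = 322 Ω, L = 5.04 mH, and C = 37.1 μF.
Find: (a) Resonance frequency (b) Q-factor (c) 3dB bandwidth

Step 1 — Resonance: ω₀ = 1/√(LC) = 1/√(0.00504·3.71e-05) = 2313 rad/s.
Step 2 — f₀ = ω₀/(2π) = 368.1 Hz.
Step 3 — Series Q: Q = ω₀L/R = 2313·0.00504/322 = 0.0362.
Step 4 — Bandwidth: Δω = ω₀/Q = 6.389e+04 rad/s; BW = Δω/(2π) = 1.017e+04 Hz.

(a) f₀ = 368.1 Hz  (b) Q = 0.0362  (c) BW = 1.017e+04 Hz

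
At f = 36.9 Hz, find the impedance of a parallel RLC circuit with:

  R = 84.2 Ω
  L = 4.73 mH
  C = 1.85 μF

Step 1 — Angular frequency: ω = 2π·f = 2π·36.9 = 231.8 rad/s.
Step 2 — Component impedances:
  R: Z = R = 84.2 Ω
  L: Z = jωL = j·231.8·0.00473 = 0 + j1.097 Ω
  C: Z = 1/(jωC) = -j/(ω·C) = 0 - j2331 Ω
Step 3 — Parallel combination: 1/Z_total = 1/R + 1/L + 1/C; Z_total = 0.01429 + j1.097 Ω = 1.097∠89.3° Ω.

Z = 0.01429 + j1.097 Ω = 1.097∠89.3° Ω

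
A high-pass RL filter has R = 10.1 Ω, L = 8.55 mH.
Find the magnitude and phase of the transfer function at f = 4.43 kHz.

Step 1 — Angular frequency: ω = 2π·4430 = 2.783e+04 rad/s.
Step 2 — Transfer function: H(jω) = jωL/(R + jωL).
Step 3 — Numerator jωL = j·238; denominator R + jωL = 10.1 + j238.
Step 4 — H = 0.9982 + j0.04236.
Step 5 — Magnitude: |H| = 0.9991 (-0.0 dB); phase: φ = 2.4°.

|H| = 0.9991 (-0.0 dB), φ = 2.4°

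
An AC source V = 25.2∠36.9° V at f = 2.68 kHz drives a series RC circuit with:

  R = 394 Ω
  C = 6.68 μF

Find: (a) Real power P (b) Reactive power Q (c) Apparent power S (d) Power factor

Step 1 — Angular frequency: ω = 2π·f = 2π·2680 = 1.684e+04 rad/s.
Step 2 — Component impedances:
  R: Z = R = 394 Ω
  C: Z = 1/(jωC) = -j/(ω·C) = 0 - j8.89 Ω
Step 3 — Series combination: Z_total = R + C = 394 - j8.89 Ω = 394.1∠-1.3° Ω.
Step 4 — Source phasor: V = 25.2∠36.9° V = 20.15 + j15.13 V.
Step 5 — Current: I = V / Z = 0.05026 + j0.03954 A = 0.06394∠38.2° A.
Step 6 — Complex power: S = V·I* = 1.611 - j0.03635 VA.
Step 7 — Real power: P = Re(S) = 1.611 W.
Step 8 — Reactive power: Q = Im(S) = -0.03635 VAR.
Step 9 — Apparent power: |S| = 1.611 VA.
Step 10 — Power factor: PF = P/|S| = 0.9997 (leading).

(a) P = 1.611 W  (b) Q = -0.03635 VAR  (c) S = 1.611 VA  (d) PF = 0.9997 (leading)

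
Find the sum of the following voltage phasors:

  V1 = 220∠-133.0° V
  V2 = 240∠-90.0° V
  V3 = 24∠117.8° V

Step 1 — Convert each phasor to rectangular form:
  V1 = 220·(cos(-133.0°) + j·sin(-133.0°)) = -150 - j160.9 V
  V2 = 240·(cos(-90.0°) + j·sin(-90.0°)) = 0 - j240 V
  V3 = 24·(cos(117.8°) + j·sin(117.8°)) = -11.19 + j21.23 V
Step 2 — Sum components: V_total = -161.2 - j379.7 V.
Step 3 — Convert to polar: |V_total| = 412.5 V, ∠V_total = -113.0°.

V_total = 412.5∠-113.0° V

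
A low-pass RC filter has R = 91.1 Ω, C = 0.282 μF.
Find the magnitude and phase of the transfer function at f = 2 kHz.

Step 1 — Angular frequency: ω = 2π·2000 = 1.257e+04 rad/s.
Step 2 — Transfer function: H(jω) = 1/(1 + jωRC).
Step 3 — Denominator: 1 + jωRC = 1 + j·1.257e+04·91.1·2.82e-07 = 1 + j0.3228.
Step 4 — H = 0.9056 - j0.2924.
Step 5 — Magnitude: |H| = 0.9516 (-0.4 dB); phase: φ = -17.9°.

|H| = 0.9516 (-0.4 dB), φ = -17.9°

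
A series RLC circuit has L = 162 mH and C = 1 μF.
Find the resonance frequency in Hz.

Step 1 — Resonance condition Im(Z)=0 gives ω₀ = 1/√(LC).
Step 2 — ω₀ = 1/√(0.162·1e-06) = 2485 rad/s.
Step 3 — f₀ = ω₀/(2π) = 395.4 Hz.

f₀ = 395.4 Hz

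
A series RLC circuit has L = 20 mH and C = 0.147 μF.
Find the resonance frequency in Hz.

Step 1 — Resonance condition Im(Z)=0 gives ω₀ = 1/√(LC).
Step 2 — ω₀ = 1/√(0.02·1.47e-07) = 1.844e+04 rad/s.
Step 3 — f₀ = ω₀/(2π) = 2935 Hz.

f₀ = 2935 Hz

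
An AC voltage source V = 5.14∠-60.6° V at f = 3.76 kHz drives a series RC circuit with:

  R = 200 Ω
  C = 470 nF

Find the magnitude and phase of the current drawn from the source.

Step 1 — Angular frequency: ω = 2π·f = 2π·3760 = 2.362e+04 rad/s.
Step 2 — Component impedances:
  R: Z = R = 200 Ω
  C: Z = 1/(jωC) = -j/(ω·C) = 0 - j90.06 Ω
Step 3 — Series combination: Z_total = R + C = 200 - j90.06 Ω = 219.3∠-24.2° Ω.
Step 4 — Source phasor: V = 5.14∠-60.6° V = 2.523 - j4.478 V.
Step 5 — Ohm's law: I = V / Z_total = (2.523 - j4.478) / (200 - j90.06) = 0.01887 - j0.01389 A.
Step 6 — Convert to polar: |I| = 0.02343 A, ∠I = -36.4°.

I = 0.02343∠-36.4° A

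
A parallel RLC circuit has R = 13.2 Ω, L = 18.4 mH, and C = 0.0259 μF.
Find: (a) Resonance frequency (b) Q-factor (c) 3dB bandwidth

Step 1 — Resonance: ω₀ = 1/√(LC) = 1/√(0.0184·2.59e-08) = 4.581e+04 rad/s.
Step 2 — f₀ = ω₀/(2π) = 7291 Hz.
Step 3 — Parallel Q: Q = R/(ω₀L) = 13.2/(4.581e+04·0.0184) = 0.01566.
Step 4 — Bandwidth: Δω = ω₀/Q = 2.925e+06 rad/s; BW = Δω/(2π) = 4.655e+05 Hz.

(a) f₀ = 7291 Hz  (b) Q = 0.01566  (c) BW = 4.655e+05 Hz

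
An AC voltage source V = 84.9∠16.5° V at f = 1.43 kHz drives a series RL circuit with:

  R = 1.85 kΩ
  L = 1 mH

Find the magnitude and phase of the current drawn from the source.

Step 1 — Angular frequency: ω = 2π·f = 2π·1430 = 8985 rad/s.
Step 2 — Component impedances:
  R: Z = R = 1850 Ω
  L: Z = jωL = j·8985·0.001 = 0 + j8.985 Ω
Step 3 — Series combination: Z_total = R + L = 1850 + j8.985 Ω = 1850∠0.3° Ω.
Step 4 — Source phasor: V = 84.9∠16.5° V = 81.4 + j24.11 V.
Step 5 — Ohm's law: I = V / Z_total = (81.4 + j24.11) / (1850 + j8.985) = 0.04406 + j0.01282 A.
Step 6 — Convert to polar: |I| = 0.04589 A, ∠I = 16.2°.

I = 0.04589∠16.2° A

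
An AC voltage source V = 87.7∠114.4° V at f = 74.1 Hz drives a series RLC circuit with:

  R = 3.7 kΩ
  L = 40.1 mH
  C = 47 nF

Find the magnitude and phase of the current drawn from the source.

Step 1 — Angular frequency: ω = 2π·f = 2π·74.1 = 465.6 rad/s.
Step 2 — Component impedances:
  R: Z = R = 3700 Ω
  L: Z = jωL = j·465.6·0.0401 = 0 + j18.67 Ω
  C: Z = 1/(jωC) = -j/(ω·C) = 0 - j4.57e+04 Ω
Step 3 — Series combination: Z_total = R + L + C = 3700 - j4.568e+04 Ω = 4.583e+04∠-85.4° Ω.
Step 4 — Source phasor: V = 87.7∠114.4° V = -36.23 + j79.87 V.
Step 5 — Ohm's law: I = V / Z_total = (-36.23 + j79.87) / (3700 - j4.568e+04) = -0.001801 - j0.0006472 A.
Step 6 — Convert to polar: |I| = 0.001914 A, ∠I = -160.2°.

I = 0.001914∠-160.2° A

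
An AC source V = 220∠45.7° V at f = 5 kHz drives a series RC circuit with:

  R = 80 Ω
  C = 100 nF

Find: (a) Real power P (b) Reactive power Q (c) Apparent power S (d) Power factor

Step 1 — Angular frequency: ω = 2π·f = 2π·5000 = 3.142e+04 rad/s.
Step 2 — Component impedances:
  R: Z = R = 80 Ω
  C: Z = 1/(jωC) = -j/(ω·C) = 0 - j318.3 Ω
Step 3 — Series combination: Z_total = R + C = 80 - j318.3 Ω = 328.2∠-75.9° Ω.
Step 4 — Source phasor: V = 220∠45.7° V = 153.7 + j157.5 V.
Step 5 — Current: I = V / Z = -0.3512 + j0.571 A = 0.6703∠121.6° A.
Step 6 — Complex power: S = V·I* = 35.94 - j143 VA.
Step 7 — Real power: P = Re(S) = 35.94 W.
Step 8 — Reactive power: Q = Im(S) = -143 VAR.
Step 9 — Apparent power: |S| = 147.5 VA.
Step 10 — Power factor: PF = P/|S| = 0.2437 (leading).

(a) P = 35.94 W  (b) Q = -143 VAR  (c) S = 147.5 VA  (d) PF = 0.2437 (leading)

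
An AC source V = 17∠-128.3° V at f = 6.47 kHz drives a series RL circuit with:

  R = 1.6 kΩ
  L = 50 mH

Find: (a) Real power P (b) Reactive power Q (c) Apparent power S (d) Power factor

Step 1 — Angular frequency: ω = 2π·f = 2π·6470 = 4.065e+04 rad/s.
Step 2 — Component impedances:
  R: Z = R = 1600 Ω
  L: Z = jωL = j·4.065e+04·0.05 = 0 + j2033 Ω
Step 3 — Series combination: Z_total = R + L = 1600 + j2033 Ω = 2587∠51.8° Ω.
Step 4 — Source phasor: V = 17∠-128.3° V = -10.54 - j13.34 V.
Step 5 — Current: I = V / Z = -0.006572 + j1.049e-05 A = 0.006572∠179.9° A.
Step 6 — Complex power: S = V·I* = 0.0691 + j0.08779 VA.
Step 7 — Real power: P = Re(S) = 0.0691 W.
Step 8 — Reactive power: Q = Im(S) = 0.08779 VAR.
Step 9 — Apparent power: |S| = 0.1117 VA.
Step 10 — Power factor: PF = P/|S| = 0.6185 (lagging).

(a) P = 0.0691 W  (b) Q = 0.08779 VAR  (c) S = 0.1117 VA  (d) PF = 0.6185 (lagging)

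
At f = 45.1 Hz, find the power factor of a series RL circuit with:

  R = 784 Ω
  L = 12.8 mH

Step 1 — Angular frequency: ω = 2π·f = 2π·45.1 = 283.4 rad/s.
Step 2 — Component impedances:
  R: Z = R = 784 Ω
  L: Z = jωL = j·283.4·0.0128 = 0 + j3.627 Ω
Step 3 — Series combination: Z_total = R + L = 784 + j3.627 Ω = 784∠0.3° Ω.
Step 4 — Power factor: PF = cos(φ) = Re(Z)/|Z| = 784/784 = 1.
Step 5 — Type: Im(Z) = 3.627 ⇒ lagging (phase φ = 0.3°).

PF = 1 (lagging, φ = 0.3°)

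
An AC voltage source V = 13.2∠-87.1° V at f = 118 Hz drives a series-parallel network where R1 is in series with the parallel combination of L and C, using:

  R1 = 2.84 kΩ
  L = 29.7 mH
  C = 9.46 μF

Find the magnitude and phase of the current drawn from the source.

Step 1 — Angular frequency: ω = 2π·f = 2π·118 = 741.4 rad/s.
Step 2 — Component impedances:
  R1: Z = R = 2840 Ω
  L: Z = jωL = j·741.4·0.0297 = 0 + j22.02 Ω
  C: Z = 1/(jωC) = -j/(ω·C) = 0 - j142.6 Ω
Step 3 — Parallel branch: L || C = 1/(1/L + 1/C) = 0 + j26.04 Ω.
Step 4 — Series with R1: Z_total = R1 + (L || C) = 2840 + j26.04 Ω = 2840∠0.5° Ω.
Step 5 — Source phasor: V = 13.2∠-87.1° V = 0.6678 - j13.18 V.
Step 6 — Ohm's law: I = V / Z_total = (0.6678 - j13.18) / (2840 + j26.04) = 0.0001926 - j0.004644 A.
Step 7 — Convert to polar: |I| = 0.004648 A, ∠I = -87.6°.

I = 0.004648∠-87.6° A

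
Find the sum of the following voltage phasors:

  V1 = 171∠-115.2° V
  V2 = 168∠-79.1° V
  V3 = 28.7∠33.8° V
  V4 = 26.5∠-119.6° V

Step 1 — Convert each phasor to rectangular form:
  V1 = 171·(cos(-115.2°) + j·sin(-115.2°)) = -72.81 - j154.7 V
  V2 = 168·(cos(-79.1°) + j·sin(-79.1°)) = 31.77 - j165 V
  V3 = 28.7·(cos(33.8°) + j·sin(33.8°)) = 23.85 + j15.97 V
  V4 = 26.5·(cos(-119.6°) + j·sin(-119.6°)) = -13.09 - j23.04 V
Step 2 — Sum components: V_total = -30.28 - j326.8 V.
Step 3 — Convert to polar: |V_total| = 328.2 V, ∠V_total = -95.3°.

V_total = 328.2∠-95.3° V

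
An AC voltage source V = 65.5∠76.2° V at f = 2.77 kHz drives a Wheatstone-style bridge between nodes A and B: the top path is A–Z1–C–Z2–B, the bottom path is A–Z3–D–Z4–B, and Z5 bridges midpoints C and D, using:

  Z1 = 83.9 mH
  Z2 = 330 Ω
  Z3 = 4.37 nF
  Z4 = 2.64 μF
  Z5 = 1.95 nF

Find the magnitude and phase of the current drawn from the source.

Step 1 — Angular frequency: ω = 2π·f = 2π·2770 = 1.74e+04 rad/s.
Step 2 — Component impedances:
  Z1: Z = jωL = j·1.74e+04·0.0839 = 0 + j1460 Ω
  Z2: Z = R = 330 Ω
  Z3: Z = 1/(jωC) = -j/(ω·C) = 0 - j1.315e+04 Ω
  Z4: Z = 1/(jωC) = -j/(ω·C) = 0 - j21.76 Ω
  Z5: Z = 1/(jωC) = -j/(ω·C) = 0 - j2.946e+04 Ω
Step 3 — Bridge requires nodal analysis (the Z5 bridge couples midpoints C and D, so the two paths cannot be reduced to a simple series/parallel combination). Setting node B to ground and injecting 1 A at node A, the 3-node admittance system at A, C, D solves to V_A = Z_AB = 416.7 + j1626 Ω = 1678∠75.6° Ω.
Step 4 — Source phasor: V = 65.5∠76.2° V = 15.62 + j63.61 V.
Step 5 — Ohm's law: I = V / Z_total = (15.62 + j63.61) / (416.7 + j1626) = 0.03902 + j0.0003918 A.
Step 6 — Convert to polar: |I| = 0.03902 A, ∠I = 0.6°.

I = 0.03902∠0.6° A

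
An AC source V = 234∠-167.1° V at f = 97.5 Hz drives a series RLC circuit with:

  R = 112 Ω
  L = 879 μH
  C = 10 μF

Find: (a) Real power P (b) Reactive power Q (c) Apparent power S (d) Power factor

Step 1 — Angular frequency: ω = 2π·f = 2π·97.5 = 612.6 rad/s.
Step 2 — Component impedances:
  R: Z = R = 112 Ω
  L: Z = jωL = j·612.6·0.000879 = 0 + j0.5385 Ω
  C: Z = 1/(jωC) = -j/(ω·C) = 0 - j163.2 Ω
Step 3 — Series combination: Z_total = R + L + C = 112 - j162.7 Ω = 197.5∠-55.5° Ω.
Step 4 — Source phasor: V = 234∠-167.1° V = -228.1 - j52.24 V.
Step 5 — Current: I = V / Z = -0.4369 - j1.101 A = 1.185∠-111.6° A.
Step 6 — Complex power: S = V·I* = 157.2 - j228.3 VA.
Step 7 — Real power: P = Re(S) = 157.2 W.
Step 8 — Reactive power: Q = Im(S) = -228.3 VAR.
Step 9 — Apparent power: |S| = 277.2 VA.
Step 10 — Power factor: PF = P/|S| = 0.567 (leading).

(a) P = 157.2 W  (b) Q = -228.3 VAR  (c) S = 277.2 VA  (d) PF = 0.567 (leading)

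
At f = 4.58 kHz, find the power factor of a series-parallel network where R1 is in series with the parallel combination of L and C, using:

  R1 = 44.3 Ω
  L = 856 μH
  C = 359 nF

Step 1 — Angular frequency: ω = 2π·f = 2π·4580 = 2.878e+04 rad/s.
Step 2 — Component impedances:
  R1: Z = R = 44.3 Ω
  L: Z = jωL = j·2.878e+04·0.000856 = 0 + j24.63 Ω
  C: Z = 1/(jωC) = -j/(ω·C) = 0 - j96.8 Ω
Step 3 — Parallel branch: L || C = 1/(1/L + 1/C) = 0 + j33.04 Ω.
Step 4 — Series with R1: Z_total = R1 + (L || C) = 44.3 + j33.04 Ω = 55.27∠36.7° Ω.
Step 5 — Power factor: PF = cos(φ) = Re(Z)/|Z| = 44.3/55.265 = 0.8016.
Step 6 — Type: Im(Z) = 33.04 ⇒ lagging (phase φ = 36.7°).

PF = 0.8016 (lagging, φ = 36.7°)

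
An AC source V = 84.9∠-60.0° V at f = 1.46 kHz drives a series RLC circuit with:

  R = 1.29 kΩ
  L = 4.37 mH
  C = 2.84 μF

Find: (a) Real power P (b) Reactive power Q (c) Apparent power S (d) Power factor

Step 1 — Angular frequency: ω = 2π·f = 2π·1460 = 9173 rad/s.
Step 2 — Component impedances:
  R: Z = R = 1290 Ω
  L: Z = jωL = j·9173·0.00437 = 0 + j40.09 Ω
  C: Z = 1/(jωC) = -j/(ω·C) = 0 - j38.38 Ω
Step 3 — Series combination: Z_total = R + L + C = 1290 + j1.704 Ω = 1290∠0.1° Ω.
Step 4 — Source phasor: V = 84.9∠-60.0° V = 42.45 - j73.53 V.
Step 5 — Current: I = V / Z = 0.03283 - j0.05704 A = 0.06581∠-60.1° A.
Step 6 — Complex power: S = V·I* = 5.588 + j0.007381 VA.
Step 7 — Real power: P = Re(S) = 5.588 W.
Step 8 — Reactive power: Q = Im(S) = 0.007381 VAR.
Step 9 — Apparent power: |S| = 5.588 VA.
Step 10 — Power factor: PF = P/|S| = 1 (lagging).

(a) P = 5.588 W  (b) Q = 0.007381 VAR  (c) S = 5.588 VA  (d) PF = 1 (lagging)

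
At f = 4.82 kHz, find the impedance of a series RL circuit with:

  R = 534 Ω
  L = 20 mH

Step 1 — Angular frequency: ω = 2π·f = 2π·4820 = 3.028e+04 rad/s.
Step 2 — Component impedances:
  R: Z = R = 534 Ω
  L: Z = jωL = j·3.028e+04·0.02 = 0 + j605.7 Ω
Step 3 — Series combination: Z_total = R + L = 534 + j605.7 Ω = 807.5∠48.6° Ω.

Z = 534 + j605.7 Ω = 807.5∠48.6° Ω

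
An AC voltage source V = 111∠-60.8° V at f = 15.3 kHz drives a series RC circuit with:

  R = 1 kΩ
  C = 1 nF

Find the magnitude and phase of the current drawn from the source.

Step 1 — Angular frequency: ω = 2π·f = 2π·1.53e+04 = 9.613e+04 rad/s.
Step 2 — Component impedances:
  R: Z = R = 1000 Ω
  C: Z = 1/(jωC) = -j/(ω·C) = 0 - j1.04e+04 Ω
Step 3 — Series combination: Z_total = R + C = 1000 - j1.04e+04 Ω = 1.045e+04∠-84.5° Ω.
Step 4 — Source phasor: V = 111∠-60.8° V = 54.15 - j96.89 V.
Step 5 — Ohm's law: I = V / Z_total = (54.15 - j96.89) / (1000 - j1.04e+04) = 0.009725 + j0.004271 A.
Step 6 — Convert to polar: |I| = 0.01062 A, ∠I = 23.7°.

I = 0.01062∠23.7° A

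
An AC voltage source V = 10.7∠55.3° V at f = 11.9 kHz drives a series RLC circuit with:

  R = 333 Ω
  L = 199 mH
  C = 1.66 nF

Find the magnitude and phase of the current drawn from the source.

Step 1 — Angular frequency: ω = 2π·f = 2π·1.19e+04 = 7.477e+04 rad/s.
Step 2 — Component impedances:
  R: Z = R = 333 Ω
  L: Z = jωL = j·7.477e+04·0.199 = 0 + j1.488e+04 Ω
  C: Z = 1/(jωC) = -j/(ω·C) = 0 - j8057 Ω
Step 3 — Series combination: Z_total = R + L + C = 333 + j6822 Ω = 6830∠87.2° Ω.
Step 4 — Source phasor: V = 10.7∠55.3° V = 6.091 + j8.797 V.
Step 5 — Ohm's law: I = V / Z_total = (6.091 + j8.797) / (333 + j6822) = 0.00133 - j0.0008279 A.
Step 6 — Convert to polar: |I| = 0.001567 A, ∠I = -31.9°.

I = 0.001567∠-31.9° A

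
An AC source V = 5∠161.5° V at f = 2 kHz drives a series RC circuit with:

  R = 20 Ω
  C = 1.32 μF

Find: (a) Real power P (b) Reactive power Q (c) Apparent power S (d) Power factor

Step 1 — Angular frequency: ω = 2π·f = 2π·2000 = 1.257e+04 rad/s.
Step 2 — Component impedances:
  R: Z = R = 20 Ω
  C: Z = 1/(jωC) = -j/(ω·C) = 0 - j60.29 Ω
Step 3 — Series combination: Z_total = R + C = 20 - j60.29 Ω = 63.52∠-71.6° Ω.
Step 4 — Source phasor: V = 5∠161.5° V = -4.742 + j1.587 V.
Step 5 — Current: I = V / Z = -0.04721 - j0.06299 A = 0.07872∠-126.9° A.
Step 6 — Complex power: S = V·I* = 0.1239 - j0.3736 VA.
Step 7 — Real power: P = Re(S) = 0.1239 W.
Step 8 — Reactive power: Q = Im(S) = -0.3736 VAR.
Step 9 — Apparent power: |S| = 0.3936 VA.
Step 10 — Power factor: PF = P/|S| = 0.3149 (leading).

(a) P = 0.1239 W  (b) Q = -0.3736 VAR  (c) S = 0.3936 VA  (d) PF = 0.3149 (leading)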